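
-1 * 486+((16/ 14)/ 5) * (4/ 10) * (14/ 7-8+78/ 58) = -493722/ 1015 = -486.43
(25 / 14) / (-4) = -0.45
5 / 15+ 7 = 22 / 3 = 7.33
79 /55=1.44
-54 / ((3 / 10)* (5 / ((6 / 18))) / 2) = -24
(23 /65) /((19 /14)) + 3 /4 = 4993 /4940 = 1.01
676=676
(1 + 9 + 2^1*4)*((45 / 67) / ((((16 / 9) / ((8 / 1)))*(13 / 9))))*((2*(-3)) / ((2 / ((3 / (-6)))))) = 56.50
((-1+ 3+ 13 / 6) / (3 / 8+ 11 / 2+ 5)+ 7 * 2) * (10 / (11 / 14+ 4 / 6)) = 525560 / 5307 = 99.03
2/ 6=1/ 3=0.33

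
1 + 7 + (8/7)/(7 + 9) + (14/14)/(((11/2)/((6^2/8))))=1369/154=8.89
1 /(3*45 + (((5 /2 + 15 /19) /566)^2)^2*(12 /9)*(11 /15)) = 0.01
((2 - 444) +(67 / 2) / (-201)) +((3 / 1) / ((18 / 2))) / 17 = -15033 / 34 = -442.15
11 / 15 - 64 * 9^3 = -699829 / 15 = -46655.27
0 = 0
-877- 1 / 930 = -815611 / 930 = -877.00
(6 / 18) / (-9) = -1 / 27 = -0.04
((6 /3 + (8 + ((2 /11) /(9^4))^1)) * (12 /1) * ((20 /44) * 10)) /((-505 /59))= -1703240320 /26727327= -63.73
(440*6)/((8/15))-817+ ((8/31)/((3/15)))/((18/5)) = 1153207/279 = 4133.36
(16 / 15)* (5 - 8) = -3.20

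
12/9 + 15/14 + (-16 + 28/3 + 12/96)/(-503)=204311/84504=2.42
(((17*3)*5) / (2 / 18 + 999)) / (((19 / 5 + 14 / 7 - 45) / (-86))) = 493425 / 881216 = 0.56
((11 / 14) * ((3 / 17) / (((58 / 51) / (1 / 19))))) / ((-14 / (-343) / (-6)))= -0.94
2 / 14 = 1 / 7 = 0.14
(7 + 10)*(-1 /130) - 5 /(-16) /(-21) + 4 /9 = 19577 /65520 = 0.30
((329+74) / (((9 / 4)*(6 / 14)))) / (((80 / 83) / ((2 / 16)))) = 234143 / 4320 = 54.20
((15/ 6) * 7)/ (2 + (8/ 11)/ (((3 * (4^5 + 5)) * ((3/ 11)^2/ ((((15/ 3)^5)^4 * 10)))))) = 972405/ 167846679687611132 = 0.00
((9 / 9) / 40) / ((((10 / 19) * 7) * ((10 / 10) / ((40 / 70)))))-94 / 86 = -229483 / 210700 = -1.09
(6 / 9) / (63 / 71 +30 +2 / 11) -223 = -16231723 / 72795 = -222.98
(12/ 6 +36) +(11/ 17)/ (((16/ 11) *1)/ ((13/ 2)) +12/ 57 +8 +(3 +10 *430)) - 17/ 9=64721041658/ 1792267551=36.11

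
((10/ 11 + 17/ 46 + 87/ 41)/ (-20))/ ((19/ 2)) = -70549/ 3941740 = -0.02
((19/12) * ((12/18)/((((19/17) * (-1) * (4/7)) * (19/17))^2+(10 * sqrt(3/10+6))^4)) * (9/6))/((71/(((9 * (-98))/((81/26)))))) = -49531878487/3113834562317412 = -0.00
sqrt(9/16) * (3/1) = 9/4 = 2.25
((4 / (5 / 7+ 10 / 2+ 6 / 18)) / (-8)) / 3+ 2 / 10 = 219 / 1270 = 0.17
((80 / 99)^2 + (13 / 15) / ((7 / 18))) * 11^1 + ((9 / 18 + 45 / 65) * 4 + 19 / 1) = 22486379 / 405405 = 55.47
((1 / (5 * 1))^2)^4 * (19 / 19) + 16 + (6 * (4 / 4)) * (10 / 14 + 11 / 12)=141015639 / 5468750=25.79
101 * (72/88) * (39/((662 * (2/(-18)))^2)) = 2871531/4820684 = 0.60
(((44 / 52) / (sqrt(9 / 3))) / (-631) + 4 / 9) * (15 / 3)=20 / 9 - 55 * sqrt(3) / 24609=2.22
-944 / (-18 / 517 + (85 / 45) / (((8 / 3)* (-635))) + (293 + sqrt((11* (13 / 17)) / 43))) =-12550318554870293070720 / 3894898306768745267891 + 58603427154201600* sqrt(104533) / 3894898306768745267891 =-3.22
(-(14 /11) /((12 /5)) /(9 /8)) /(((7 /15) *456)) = -25 /11286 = -0.00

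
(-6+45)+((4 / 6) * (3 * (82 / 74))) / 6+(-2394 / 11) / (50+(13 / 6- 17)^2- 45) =379848646 / 9891321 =38.40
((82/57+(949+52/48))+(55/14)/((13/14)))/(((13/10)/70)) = 495748925/9633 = 51463.61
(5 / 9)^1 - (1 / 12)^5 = 138239 / 248832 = 0.56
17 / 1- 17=0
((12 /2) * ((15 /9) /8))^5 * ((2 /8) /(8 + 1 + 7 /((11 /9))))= 34375 /663552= 0.05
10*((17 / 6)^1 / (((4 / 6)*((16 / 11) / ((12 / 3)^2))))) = 935 / 2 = 467.50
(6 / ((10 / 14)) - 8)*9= 18 / 5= 3.60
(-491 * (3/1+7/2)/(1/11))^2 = 4929865369/4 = 1232466342.25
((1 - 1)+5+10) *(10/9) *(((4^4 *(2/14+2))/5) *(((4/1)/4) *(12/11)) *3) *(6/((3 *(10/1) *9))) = 10240/77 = 132.99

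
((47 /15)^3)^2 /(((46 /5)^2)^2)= 10779215329 /81601635600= 0.13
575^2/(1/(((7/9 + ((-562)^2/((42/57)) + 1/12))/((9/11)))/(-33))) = -35713737240625/6804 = -5248932575.05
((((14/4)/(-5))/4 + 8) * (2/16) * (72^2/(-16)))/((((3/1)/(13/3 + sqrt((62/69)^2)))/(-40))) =1016937/46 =22107.33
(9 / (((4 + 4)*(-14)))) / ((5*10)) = -0.00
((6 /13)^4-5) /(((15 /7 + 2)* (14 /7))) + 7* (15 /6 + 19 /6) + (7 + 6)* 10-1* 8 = 800449241 /4969614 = 161.07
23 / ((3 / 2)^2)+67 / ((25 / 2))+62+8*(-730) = -5762.42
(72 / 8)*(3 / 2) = 27 / 2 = 13.50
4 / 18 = 2 / 9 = 0.22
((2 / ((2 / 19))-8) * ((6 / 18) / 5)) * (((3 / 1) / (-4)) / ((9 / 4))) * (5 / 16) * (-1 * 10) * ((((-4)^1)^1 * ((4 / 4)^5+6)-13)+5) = -55 / 2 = -27.50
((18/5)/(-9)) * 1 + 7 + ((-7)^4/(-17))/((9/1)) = -6956/765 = -9.09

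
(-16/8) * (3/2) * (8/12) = -2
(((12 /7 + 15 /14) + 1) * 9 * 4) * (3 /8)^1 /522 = 159 /1624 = 0.10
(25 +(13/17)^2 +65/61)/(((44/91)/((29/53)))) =1239852341/41110828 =30.16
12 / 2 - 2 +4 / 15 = 64 / 15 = 4.27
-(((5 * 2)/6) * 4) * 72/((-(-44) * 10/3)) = -36/11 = -3.27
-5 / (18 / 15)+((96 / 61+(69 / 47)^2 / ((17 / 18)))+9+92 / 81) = 3646030703 / 371098746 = 9.82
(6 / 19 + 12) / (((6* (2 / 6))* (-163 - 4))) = -0.04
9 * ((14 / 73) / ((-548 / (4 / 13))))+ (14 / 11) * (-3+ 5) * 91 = 331271738 / 1430143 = 231.64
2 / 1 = 2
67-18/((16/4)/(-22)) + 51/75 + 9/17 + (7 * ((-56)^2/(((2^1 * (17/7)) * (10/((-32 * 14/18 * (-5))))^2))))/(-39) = -23870024024/1342575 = -17779.29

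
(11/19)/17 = 11/323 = 0.03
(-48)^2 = 2304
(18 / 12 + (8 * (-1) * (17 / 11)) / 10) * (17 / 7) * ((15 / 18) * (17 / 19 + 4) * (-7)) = -15283 / 836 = -18.28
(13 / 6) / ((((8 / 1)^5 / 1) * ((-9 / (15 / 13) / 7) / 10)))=-175 / 294912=-0.00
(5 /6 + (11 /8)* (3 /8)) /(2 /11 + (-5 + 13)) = 2849 /17280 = 0.16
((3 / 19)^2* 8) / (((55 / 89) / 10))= 12816 / 3971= 3.23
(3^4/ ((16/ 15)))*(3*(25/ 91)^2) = 2278125/ 132496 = 17.19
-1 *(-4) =4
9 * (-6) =-54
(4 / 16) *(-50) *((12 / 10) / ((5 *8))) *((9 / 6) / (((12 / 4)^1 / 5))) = -15 / 16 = -0.94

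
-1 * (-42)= 42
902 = 902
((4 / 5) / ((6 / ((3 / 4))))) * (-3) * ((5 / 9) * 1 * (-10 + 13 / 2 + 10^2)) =-193 / 12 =-16.08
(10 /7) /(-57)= -10 /399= -0.03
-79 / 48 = -1.65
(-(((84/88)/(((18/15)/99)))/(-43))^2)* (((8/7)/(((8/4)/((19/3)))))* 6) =-269325/3698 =-72.83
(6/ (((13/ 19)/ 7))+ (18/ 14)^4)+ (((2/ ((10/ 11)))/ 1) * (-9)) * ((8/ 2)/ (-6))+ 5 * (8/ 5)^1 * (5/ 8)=12846838/ 156065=82.32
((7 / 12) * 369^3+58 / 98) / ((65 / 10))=5744496545 / 1274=4509023.98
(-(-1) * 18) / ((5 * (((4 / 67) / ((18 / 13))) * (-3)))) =-1809 / 65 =-27.83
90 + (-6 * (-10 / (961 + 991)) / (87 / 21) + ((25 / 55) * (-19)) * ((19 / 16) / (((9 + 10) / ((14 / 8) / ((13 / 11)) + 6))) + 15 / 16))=1260753745 / 16189888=77.87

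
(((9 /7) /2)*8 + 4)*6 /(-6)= -64 /7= -9.14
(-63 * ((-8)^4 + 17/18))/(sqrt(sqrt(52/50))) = -516215 * 26^(3/4) * sqrt(5)/52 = -255589.08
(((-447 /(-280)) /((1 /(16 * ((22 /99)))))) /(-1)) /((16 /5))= -149 /84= -1.77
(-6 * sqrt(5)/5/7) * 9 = -54 * sqrt(5)/35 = -3.45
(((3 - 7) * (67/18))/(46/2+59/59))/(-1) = 67/108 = 0.62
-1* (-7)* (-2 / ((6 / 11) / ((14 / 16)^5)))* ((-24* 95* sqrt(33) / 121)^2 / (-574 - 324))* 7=66892280175 / 55632896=1202.39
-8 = -8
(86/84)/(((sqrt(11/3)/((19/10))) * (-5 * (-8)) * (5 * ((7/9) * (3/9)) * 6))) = 2451 * sqrt(33)/4312000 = 0.00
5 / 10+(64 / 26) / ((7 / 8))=603 / 182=3.31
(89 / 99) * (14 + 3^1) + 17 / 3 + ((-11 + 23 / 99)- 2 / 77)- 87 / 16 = 5813 / 1232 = 4.72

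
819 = 819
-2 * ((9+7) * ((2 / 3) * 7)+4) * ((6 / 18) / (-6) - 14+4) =42716 / 27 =1582.07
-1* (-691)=691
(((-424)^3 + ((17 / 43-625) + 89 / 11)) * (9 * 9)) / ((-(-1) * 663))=-973477655001 / 104533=-9312634.81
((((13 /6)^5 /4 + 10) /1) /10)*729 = 2046999 /1280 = 1599.22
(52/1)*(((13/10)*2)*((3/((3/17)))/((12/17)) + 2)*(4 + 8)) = 211588/5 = 42317.60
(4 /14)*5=10 /7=1.43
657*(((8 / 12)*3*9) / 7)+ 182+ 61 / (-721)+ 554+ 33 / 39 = 22740680 / 9373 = 2426.19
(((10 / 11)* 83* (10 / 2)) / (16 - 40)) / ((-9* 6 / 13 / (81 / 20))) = 5395 / 352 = 15.33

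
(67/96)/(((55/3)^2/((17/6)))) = 1139/193600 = 0.01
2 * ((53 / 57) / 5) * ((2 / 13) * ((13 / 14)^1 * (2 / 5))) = 212 / 9975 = 0.02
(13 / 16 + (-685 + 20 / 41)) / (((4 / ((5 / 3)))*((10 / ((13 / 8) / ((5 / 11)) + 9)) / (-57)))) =4286381399 / 209920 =20419.12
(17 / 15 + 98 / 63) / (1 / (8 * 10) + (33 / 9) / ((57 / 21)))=36784 / 18651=1.97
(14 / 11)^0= 1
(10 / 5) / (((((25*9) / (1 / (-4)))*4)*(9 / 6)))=-1 / 2700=-0.00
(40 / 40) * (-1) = -1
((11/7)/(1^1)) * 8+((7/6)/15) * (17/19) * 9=17553/1330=13.20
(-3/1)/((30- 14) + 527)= -1/181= -0.01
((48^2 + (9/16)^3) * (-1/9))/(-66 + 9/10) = 5243285/1333248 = 3.93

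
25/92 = 0.27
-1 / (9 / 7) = -7 / 9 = -0.78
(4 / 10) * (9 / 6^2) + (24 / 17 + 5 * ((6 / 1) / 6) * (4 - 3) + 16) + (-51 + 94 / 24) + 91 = 67757 / 1020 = 66.43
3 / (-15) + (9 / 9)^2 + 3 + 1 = 24 / 5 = 4.80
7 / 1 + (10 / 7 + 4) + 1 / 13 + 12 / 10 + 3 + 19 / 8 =69453 / 3640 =19.08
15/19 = 0.79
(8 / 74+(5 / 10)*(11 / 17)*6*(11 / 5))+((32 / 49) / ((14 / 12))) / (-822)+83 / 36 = 35558742841 / 5320321020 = 6.68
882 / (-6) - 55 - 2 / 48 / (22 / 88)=-1213 / 6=-202.17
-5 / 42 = -0.12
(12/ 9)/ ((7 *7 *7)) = 4/ 1029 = 0.00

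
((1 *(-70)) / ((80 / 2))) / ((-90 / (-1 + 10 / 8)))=7 / 1440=0.00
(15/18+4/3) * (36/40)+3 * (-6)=-321/20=-16.05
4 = 4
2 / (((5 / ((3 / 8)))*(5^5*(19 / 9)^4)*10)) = 19683 / 81450625000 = 0.00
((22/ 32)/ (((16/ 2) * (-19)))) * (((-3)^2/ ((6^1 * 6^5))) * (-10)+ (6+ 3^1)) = -256553/ 6303744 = -0.04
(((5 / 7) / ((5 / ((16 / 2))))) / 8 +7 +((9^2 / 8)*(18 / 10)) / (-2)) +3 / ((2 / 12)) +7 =12897 / 560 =23.03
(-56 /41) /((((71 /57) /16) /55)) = -964.95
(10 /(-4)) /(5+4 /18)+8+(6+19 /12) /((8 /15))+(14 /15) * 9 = 226653 /7520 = 30.14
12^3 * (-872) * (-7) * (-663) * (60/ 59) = -419587983360/ 59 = -7111660734.92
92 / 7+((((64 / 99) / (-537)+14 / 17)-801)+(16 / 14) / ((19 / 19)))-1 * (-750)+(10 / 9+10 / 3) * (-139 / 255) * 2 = -85906727 / 2108799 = -40.74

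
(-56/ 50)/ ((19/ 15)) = -0.88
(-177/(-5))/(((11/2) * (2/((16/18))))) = 472/165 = 2.86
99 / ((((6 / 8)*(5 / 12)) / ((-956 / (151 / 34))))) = -51486336 / 755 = -68193.82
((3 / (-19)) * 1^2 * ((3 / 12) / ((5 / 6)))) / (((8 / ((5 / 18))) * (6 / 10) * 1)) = -5 / 1824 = -0.00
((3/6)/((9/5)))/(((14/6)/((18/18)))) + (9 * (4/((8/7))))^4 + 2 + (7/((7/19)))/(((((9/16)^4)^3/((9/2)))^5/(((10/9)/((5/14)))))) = 3289869234617381824101214486374228582000660161499573711189199267204740041183/30675987439478173383062969197542411896041041043170145392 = 107245748522621820131.82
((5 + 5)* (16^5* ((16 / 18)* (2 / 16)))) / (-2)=-582542.22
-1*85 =-85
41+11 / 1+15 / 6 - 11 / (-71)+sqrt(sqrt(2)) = 2^(1 / 4)+7761 / 142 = 55.84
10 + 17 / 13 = 147 / 13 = 11.31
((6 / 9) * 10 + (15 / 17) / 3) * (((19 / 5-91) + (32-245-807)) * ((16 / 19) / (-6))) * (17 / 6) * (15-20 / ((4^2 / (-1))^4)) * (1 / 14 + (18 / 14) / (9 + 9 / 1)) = 3018608665 / 459648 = 6567.22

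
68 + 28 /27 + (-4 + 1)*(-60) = 6724 /27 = 249.04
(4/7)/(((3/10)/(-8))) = -320/21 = -15.24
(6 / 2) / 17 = 3 / 17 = 0.18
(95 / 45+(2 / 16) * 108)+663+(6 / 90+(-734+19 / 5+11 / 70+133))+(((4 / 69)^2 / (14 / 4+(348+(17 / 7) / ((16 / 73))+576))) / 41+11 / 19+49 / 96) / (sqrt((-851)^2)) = 6067160530619650951 / 74319486650359776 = 81.64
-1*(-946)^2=-894916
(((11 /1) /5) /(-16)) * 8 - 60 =-611 /10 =-61.10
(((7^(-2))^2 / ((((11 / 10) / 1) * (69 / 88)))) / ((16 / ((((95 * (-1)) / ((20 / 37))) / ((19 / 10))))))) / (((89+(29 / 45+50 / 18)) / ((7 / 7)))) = -13875 / 459344914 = -0.00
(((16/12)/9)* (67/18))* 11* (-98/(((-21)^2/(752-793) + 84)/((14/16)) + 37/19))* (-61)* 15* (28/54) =96099004232/29185515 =3292.70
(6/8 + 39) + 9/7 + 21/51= 19729/476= 41.45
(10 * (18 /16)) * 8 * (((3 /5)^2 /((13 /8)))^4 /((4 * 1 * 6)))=20155392 /2231328125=0.01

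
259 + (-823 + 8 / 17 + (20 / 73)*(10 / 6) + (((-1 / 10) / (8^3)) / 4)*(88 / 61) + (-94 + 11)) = -375616217593 / 581383680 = -646.07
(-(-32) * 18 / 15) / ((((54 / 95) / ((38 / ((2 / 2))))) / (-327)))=-2518336 / 3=-839445.33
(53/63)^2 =2809/3969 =0.71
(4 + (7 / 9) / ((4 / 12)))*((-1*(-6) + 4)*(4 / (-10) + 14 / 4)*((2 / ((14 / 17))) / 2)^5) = 836295773 / 1613472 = 518.32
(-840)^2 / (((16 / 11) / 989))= 479763900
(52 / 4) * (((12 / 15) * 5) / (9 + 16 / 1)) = 52 / 25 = 2.08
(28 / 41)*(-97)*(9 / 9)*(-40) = 108640 / 41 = 2649.76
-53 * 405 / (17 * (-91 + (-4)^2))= 1431 / 85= 16.84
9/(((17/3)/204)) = 324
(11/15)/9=0.08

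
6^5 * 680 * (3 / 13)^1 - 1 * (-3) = 15863079 / 13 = 1220236.85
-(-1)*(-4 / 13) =-4 / 13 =-0.31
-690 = -690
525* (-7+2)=-2625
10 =10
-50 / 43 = -1.16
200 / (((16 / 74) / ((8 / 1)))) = 7400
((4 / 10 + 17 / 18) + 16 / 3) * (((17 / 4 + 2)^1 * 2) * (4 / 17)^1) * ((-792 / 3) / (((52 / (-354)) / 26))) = 15601960 / 17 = 917762.35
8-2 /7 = 54 /7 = 7.71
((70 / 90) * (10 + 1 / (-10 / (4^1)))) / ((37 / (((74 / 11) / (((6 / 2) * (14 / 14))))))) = 224 / 495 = 0.45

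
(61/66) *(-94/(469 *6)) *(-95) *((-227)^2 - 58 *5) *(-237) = -35617403.52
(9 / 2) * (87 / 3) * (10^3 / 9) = 14500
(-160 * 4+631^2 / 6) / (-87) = -394321 / 522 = -755.40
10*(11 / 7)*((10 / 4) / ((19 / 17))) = 4675 / 133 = 35.15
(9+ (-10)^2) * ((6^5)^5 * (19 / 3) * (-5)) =-98131877516640685916160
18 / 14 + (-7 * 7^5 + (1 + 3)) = -823506 / 7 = -117643.71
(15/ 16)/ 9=5/ 48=0.10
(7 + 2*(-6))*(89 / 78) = -445 / 78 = -5.71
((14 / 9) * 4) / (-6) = -28 / 27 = -1.04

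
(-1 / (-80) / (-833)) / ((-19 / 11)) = 11 / 1266160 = 0.00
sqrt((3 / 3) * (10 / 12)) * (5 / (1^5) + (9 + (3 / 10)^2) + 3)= 1709 * sqrt(30) / 600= 15.60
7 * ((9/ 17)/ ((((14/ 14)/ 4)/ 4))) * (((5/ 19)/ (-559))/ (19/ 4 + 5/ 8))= -40320/ 7763951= -0.01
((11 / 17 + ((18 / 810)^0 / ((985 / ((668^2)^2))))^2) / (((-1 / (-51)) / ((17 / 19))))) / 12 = 11458019118400669589008139 / 73737100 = 155390151204762183.34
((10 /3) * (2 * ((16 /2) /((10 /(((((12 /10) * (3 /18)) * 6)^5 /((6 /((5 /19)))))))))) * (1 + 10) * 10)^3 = 3516245836038144 /13396484375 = 262475.27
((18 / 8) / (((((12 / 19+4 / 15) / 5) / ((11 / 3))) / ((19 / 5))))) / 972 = 19855 / 110592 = 0.18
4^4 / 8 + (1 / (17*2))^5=1453933569 / 45435424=32.00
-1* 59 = -59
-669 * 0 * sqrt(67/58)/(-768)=0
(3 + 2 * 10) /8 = 2.88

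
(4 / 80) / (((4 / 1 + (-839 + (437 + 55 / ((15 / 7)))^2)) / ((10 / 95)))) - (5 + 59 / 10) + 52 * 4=7186571703 / 36461551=197.10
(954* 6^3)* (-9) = -1854576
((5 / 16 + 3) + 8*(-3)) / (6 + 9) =-1.38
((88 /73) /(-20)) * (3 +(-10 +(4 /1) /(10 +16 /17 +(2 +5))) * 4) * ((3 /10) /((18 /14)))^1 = 282667 /556625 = 0.51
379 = 379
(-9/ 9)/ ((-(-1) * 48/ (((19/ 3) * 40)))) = -5.28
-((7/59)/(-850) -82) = 4112307/50150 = 82.00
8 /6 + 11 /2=41 /6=6.83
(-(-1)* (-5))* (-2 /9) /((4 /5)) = 25 /18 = 1.39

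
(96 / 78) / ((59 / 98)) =1568 / 767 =2.04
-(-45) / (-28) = -45 / 28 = -1.61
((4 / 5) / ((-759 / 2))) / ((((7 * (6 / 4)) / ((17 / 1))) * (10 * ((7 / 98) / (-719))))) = 195568 / 56925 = 3.44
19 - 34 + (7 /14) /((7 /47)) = -163 /14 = -11.64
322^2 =103684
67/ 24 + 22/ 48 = 13/ 4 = 3.25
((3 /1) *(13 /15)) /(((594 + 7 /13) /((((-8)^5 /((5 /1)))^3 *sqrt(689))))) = -5946158883012608 *sqrt(689) /4830625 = -32310434313.98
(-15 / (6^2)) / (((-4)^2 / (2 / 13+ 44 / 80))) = -61 / 3328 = -0.02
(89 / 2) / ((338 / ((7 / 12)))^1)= 623 / 8112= 0.08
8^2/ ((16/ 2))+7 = 15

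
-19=-19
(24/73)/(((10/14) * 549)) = 56/66795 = 0.00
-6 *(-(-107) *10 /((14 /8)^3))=-410880 /343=-1197.90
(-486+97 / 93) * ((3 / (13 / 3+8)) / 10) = -135303 / 11470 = -11.80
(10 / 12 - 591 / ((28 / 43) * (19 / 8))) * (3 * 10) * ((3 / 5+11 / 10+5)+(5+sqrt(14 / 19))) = -35602047 / 266 - 1521455 * sqrt(266) / 2527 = -143661.90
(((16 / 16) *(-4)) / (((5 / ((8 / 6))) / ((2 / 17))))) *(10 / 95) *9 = -192 / 1615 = -0.12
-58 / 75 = -0.77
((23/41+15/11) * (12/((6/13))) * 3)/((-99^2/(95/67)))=-2143960/98718939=-0.02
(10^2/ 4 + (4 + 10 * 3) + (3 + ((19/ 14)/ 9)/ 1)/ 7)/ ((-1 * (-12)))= 52435/ 10584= 4.95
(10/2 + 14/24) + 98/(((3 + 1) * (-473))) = 31397/5676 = 5.53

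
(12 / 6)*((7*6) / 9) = 28 / 3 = 9.33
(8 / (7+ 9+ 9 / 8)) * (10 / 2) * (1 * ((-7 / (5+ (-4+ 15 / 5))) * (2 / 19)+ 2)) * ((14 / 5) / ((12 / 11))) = 10.89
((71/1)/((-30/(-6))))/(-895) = -0.02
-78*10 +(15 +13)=-752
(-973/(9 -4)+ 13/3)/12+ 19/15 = -1313/90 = -14.59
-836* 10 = -8360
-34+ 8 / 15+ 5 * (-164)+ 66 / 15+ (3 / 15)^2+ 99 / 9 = -62852 / 75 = -838.03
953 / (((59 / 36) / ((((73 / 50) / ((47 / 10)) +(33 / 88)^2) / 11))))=5292009 / 221840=23.86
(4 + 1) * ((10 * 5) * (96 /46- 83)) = -465250 /23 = -20228.26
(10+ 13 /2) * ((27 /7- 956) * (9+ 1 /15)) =-142440.57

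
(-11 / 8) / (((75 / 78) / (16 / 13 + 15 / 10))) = -781 / 200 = -3.90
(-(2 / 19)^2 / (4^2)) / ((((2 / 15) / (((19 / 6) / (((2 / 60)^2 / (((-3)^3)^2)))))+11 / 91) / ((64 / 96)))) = -24877125 / 6513436208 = -0.00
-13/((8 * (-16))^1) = 13/128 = 0.10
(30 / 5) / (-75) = -0.08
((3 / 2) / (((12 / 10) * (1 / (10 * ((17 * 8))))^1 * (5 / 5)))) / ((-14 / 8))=-6800 / 7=-971.43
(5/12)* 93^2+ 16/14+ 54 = 102449/28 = 3658.89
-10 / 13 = -0.77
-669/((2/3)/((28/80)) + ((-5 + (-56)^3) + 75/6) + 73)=28098/7372411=0.00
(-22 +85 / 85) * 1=-21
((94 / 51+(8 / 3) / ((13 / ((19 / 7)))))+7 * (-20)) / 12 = -319301 / 27846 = -11.47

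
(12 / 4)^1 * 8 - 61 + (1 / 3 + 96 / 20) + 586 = 8312 / 15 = 554.13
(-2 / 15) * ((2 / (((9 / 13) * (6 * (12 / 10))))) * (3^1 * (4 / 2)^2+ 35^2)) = -16081 / 243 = -66.18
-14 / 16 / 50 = -7 / 400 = -0.02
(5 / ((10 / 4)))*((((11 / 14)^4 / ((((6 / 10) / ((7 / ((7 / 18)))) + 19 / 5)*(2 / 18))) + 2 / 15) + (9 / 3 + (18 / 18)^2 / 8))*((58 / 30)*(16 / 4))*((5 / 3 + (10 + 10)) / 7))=10375717846 / 52185735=198.82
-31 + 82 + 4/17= 871/17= 51.24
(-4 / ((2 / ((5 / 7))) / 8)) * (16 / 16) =-80 / 7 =-11.43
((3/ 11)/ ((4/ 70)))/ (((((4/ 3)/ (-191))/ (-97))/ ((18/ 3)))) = 17508015/ 44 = 397909.43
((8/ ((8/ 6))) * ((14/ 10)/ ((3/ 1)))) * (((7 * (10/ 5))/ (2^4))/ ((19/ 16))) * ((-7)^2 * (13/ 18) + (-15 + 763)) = 1381898/ 855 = 1616.25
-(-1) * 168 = 168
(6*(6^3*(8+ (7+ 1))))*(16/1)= 331776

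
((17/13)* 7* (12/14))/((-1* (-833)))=6/637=0.01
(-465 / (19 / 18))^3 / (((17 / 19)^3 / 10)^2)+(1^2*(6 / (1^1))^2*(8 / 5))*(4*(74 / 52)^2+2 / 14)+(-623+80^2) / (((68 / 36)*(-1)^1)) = -2378986585350550389171 / 142773720635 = -16662636336.50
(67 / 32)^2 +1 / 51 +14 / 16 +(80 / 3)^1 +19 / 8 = 1792331 / 52224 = 34.32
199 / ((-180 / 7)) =-1393 / 180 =-7.74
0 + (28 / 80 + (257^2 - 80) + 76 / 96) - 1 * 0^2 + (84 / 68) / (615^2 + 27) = 202003212599 / 3062040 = 65970.14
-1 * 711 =-711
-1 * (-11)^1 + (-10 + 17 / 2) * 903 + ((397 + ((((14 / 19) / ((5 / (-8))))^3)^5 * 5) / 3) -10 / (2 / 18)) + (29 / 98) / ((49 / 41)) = -704754854709455998538480690546321818 / 667417346168140699143658447265625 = -1055.94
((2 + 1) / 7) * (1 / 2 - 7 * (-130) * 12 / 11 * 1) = 65553 / 154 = 425.67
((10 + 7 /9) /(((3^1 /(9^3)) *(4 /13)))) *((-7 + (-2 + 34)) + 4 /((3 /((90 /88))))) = 4936815 /22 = 224400.68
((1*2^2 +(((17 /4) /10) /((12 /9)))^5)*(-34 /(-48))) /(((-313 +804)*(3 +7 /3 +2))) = 7136182229267 /9061374361600000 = 0.00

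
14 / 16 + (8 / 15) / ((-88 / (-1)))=1163 / 1320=0.88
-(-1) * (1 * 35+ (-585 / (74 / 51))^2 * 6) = 2670477505 / 2738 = 975338.75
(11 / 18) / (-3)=-0.20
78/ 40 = 39/ 20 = 1.95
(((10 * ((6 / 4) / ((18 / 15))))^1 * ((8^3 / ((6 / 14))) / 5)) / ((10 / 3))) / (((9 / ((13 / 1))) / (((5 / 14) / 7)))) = 4160 / 63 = 66.03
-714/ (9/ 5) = -1190/ 3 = -396.67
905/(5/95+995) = 17195/18906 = 0.91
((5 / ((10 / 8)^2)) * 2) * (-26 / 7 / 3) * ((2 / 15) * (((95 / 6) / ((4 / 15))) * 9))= -3952 / 7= -564.57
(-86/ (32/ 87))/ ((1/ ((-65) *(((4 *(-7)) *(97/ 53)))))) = -165109035/ 212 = -778816.20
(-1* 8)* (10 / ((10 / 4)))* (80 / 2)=-1280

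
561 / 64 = 8.77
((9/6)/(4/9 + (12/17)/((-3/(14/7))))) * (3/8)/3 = -459/64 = -7.17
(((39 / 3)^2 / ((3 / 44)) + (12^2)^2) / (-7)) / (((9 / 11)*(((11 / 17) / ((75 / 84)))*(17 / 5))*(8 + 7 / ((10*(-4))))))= -87055000 / 414099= -210.23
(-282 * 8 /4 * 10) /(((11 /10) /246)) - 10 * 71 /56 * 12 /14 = -1359702915 /1078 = -1261319.96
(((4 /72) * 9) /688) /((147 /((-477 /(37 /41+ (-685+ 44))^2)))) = -0.00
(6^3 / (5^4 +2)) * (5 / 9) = 40 / 209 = 0.19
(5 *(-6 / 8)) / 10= -3 / 8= -0.38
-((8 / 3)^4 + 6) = -56.57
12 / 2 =6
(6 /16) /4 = 3 /32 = 0.09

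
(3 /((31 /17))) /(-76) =-51 /2356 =-0.02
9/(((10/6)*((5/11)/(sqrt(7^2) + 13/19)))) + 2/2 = 43837/475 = 92.29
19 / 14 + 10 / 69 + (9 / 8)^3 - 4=-265621 / 247296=-1.07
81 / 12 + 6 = 51 / 4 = 12.75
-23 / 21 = -1.10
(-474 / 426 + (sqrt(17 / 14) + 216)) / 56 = sqrt(238) / 784 + 15257 / 3976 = 3.86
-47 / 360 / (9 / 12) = -47 / 270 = -0.17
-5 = -5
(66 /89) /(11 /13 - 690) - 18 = -14353176 /797351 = -18.00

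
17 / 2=8.50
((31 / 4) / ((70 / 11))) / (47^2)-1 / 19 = -612041 / 11751880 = -0.05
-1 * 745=-745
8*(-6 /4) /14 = -6 /7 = -0.86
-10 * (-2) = 20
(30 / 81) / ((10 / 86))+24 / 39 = 1334 / 351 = 3.80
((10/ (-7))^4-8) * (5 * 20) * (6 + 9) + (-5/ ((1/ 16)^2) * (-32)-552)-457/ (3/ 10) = 238650254/ 7203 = 33132.06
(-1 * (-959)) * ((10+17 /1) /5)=25893 /5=5178.60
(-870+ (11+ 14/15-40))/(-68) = 13471/1020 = 13.21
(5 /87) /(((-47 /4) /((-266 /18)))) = 2660 /36801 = 0.07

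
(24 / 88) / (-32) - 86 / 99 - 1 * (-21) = 63749 / 3168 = 20.12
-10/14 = -5/7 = -0.71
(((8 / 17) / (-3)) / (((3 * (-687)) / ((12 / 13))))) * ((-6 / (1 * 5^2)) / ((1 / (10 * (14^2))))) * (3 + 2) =-25088 / 151827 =-0.17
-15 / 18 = -5 / 6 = -0.83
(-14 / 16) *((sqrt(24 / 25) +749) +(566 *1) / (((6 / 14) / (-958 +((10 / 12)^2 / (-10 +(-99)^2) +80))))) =4288702565399 / 4229712 - 7 *sqrt(6) / 20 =1013945.85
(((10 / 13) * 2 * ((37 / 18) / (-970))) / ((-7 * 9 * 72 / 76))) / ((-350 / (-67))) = 47101 / 4504418100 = 0.00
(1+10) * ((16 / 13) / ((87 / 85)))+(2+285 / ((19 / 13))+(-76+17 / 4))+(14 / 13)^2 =8212331 / 58812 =139.64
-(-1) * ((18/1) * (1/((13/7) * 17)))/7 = 18/221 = 0.08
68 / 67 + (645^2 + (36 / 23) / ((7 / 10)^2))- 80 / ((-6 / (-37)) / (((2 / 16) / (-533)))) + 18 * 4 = 50239612517356 / 120738891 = 416101.32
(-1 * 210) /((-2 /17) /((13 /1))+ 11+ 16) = -9282 /1193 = -7.78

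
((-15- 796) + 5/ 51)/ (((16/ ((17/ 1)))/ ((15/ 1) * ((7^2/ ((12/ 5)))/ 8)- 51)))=4207973/ 384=10958.26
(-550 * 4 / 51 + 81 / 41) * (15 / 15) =-86069 / 2091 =-41.16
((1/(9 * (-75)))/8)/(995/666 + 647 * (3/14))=-259/195995400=-0.00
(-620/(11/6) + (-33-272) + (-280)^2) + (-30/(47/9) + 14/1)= 40204543/517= 77765.07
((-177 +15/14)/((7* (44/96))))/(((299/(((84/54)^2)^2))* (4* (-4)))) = 160916/2397681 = 0.07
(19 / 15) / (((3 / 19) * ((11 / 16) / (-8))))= -46208 / 495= -93.35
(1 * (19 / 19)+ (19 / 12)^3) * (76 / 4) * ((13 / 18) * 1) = 2120989 / 31104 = 68.19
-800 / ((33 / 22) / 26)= -41600 / 3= -13866.67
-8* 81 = -648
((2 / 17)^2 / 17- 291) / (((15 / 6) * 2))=-1429679 / 24565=-58.20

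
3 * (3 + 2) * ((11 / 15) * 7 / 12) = 77 / 12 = 6.42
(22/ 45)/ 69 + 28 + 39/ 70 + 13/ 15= 1279361/ 43470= 29.43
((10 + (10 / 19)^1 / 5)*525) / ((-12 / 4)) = -33600 / 19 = -1768.42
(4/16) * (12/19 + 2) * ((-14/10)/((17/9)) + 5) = 905/323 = 2.80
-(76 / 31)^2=-6.01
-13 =-13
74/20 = 37/10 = 3.70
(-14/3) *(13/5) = -182/15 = -12.13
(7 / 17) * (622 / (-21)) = -12.20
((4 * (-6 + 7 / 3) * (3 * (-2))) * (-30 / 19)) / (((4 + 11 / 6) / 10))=-31680 / 133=-238.20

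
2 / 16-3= -23 / 8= -2.88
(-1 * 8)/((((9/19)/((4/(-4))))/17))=2584/9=287.11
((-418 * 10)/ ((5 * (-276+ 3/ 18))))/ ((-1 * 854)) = -2508/ 706685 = -0.00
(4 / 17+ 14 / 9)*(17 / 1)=30.44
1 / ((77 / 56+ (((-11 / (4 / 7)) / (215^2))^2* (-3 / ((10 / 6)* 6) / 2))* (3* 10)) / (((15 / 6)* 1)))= 170940050000 / 94016974139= 1.82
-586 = -586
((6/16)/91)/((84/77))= 11/2912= 0.00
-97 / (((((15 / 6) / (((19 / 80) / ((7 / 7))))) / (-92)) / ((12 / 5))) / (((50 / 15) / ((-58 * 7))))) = -84778 / 5075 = -16.71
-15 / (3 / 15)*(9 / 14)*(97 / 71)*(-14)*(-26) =-1702350 / 71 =-23976.76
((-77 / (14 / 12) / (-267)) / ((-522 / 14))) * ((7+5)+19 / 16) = -16247 / 185832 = -0.09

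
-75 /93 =-25 /31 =-0.81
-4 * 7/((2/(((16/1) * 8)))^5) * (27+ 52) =-2375116914688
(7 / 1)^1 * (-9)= -63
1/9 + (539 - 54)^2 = 2117026/9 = 235225.11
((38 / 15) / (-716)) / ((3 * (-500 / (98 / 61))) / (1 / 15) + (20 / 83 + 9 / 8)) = 309092 / 1223354620545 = 0.00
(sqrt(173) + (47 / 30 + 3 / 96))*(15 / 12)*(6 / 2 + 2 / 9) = 22243 / 3456 + 145*sqrt(173) / 36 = 59.41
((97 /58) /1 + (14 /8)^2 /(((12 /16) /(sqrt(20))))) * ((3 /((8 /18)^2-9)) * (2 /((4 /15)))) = -59535 * sqrt(5) /2852-353565 /82708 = -50.95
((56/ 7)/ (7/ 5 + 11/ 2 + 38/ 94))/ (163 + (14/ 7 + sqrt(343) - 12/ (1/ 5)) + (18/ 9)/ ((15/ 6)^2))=123751000/ 11531985981 - 8225000 * sqrt(7)/ 11531985981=0.01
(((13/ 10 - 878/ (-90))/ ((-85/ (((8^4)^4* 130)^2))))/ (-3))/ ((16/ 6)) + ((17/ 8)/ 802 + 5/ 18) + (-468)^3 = 21768973313049215176539740000000.00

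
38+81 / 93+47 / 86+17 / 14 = 379135 / 9331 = 40.63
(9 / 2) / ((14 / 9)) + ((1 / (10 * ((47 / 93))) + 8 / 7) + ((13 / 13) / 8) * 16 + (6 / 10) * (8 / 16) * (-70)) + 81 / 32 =-644059 / 52640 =-12.24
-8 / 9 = -0.89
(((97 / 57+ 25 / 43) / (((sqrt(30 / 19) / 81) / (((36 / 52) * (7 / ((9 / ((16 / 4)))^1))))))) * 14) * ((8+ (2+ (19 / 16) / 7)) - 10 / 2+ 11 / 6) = 5317599 * sqrt(570) / 4085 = 31078.56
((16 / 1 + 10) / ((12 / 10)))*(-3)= -65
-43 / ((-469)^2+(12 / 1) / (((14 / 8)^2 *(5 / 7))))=-1505 / 7698827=-0.00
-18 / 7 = -2.57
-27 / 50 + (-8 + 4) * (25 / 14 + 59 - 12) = -68489 / 350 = -195.68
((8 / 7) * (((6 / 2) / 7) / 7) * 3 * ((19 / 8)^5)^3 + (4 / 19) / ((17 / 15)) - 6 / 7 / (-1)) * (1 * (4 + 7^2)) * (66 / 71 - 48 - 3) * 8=-8315139152208471081332395815 / 4324389677403471872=-1922846869.16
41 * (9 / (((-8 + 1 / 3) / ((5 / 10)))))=-1107 / 46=-24.07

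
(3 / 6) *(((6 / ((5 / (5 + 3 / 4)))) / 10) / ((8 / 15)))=207 / 320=0.65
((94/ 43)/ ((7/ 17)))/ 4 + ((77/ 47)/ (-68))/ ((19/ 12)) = 11990557/ 9138962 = 1.31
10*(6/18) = 3.33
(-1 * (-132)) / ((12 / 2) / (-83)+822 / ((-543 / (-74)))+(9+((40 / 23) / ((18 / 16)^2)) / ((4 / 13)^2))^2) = 0.20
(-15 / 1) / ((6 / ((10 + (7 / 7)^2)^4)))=-73205 / 2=-36602.50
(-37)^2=1369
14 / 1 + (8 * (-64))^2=262158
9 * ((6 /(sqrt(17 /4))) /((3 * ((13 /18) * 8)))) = 81 * sqrt(17) /221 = 1.51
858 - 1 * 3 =855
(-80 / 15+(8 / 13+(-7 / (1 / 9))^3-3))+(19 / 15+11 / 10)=-97520417 / 390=-250052.35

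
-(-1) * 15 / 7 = 15 / 7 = 2.14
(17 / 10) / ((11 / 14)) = 119 / 55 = 2.16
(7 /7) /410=1 /410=0.00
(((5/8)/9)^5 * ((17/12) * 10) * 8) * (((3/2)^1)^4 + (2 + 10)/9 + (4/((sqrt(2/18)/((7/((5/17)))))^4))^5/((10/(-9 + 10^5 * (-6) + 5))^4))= 7653340534883478610135743566364937182437061672584260707836259239924459445713219/265720500000000000000000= 28802220885793450675185930000000000000000000000000000000.00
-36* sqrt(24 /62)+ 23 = 23-72* sqrt(93) /31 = 0.60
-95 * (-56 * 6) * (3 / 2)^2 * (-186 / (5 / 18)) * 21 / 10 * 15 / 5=-1514856168 / 5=-302971233.60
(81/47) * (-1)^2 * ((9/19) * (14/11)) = 10206/9823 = 1.04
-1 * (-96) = 96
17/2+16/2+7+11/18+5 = 262/9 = 29.11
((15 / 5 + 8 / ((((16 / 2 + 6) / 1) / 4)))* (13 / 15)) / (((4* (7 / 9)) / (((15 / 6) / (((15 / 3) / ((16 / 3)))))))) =962 / 245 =3.93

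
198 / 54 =3.67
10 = 10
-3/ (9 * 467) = -1/ 1401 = -0.00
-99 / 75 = -33 / 25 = -1.32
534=534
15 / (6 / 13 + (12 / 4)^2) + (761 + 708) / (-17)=-59124 / 697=-84.83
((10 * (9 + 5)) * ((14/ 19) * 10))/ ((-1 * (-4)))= 4900/ 19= 257.89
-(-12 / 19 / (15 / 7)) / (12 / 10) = 14 / 57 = 0.25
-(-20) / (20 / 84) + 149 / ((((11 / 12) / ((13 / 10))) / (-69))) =-797298 / 55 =-14496.33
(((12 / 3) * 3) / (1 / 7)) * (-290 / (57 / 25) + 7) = -191828 / 19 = -10096.21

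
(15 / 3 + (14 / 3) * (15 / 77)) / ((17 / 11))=65 / 17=3.82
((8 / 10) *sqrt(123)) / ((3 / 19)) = 76 *sqrt(123) / 15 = 56.19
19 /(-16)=-19 /16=-1.19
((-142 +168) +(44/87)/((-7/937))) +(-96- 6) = -87512/609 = -143.70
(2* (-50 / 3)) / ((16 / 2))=-4.17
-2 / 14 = -1 / 7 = -0.14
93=93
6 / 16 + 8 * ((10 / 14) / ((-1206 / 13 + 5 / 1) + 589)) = 35249 / 91224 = 0.39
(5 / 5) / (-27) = -1 / 27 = -0.04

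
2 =2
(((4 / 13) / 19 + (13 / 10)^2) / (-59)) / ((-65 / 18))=0.01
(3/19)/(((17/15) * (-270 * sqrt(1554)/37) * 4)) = -sqrt(1554)/325584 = -0.00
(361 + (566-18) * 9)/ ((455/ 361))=1910773/ 455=4199.50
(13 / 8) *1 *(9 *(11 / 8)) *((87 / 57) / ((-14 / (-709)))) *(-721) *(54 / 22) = -2750853.82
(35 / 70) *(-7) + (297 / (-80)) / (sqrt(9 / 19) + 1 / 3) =-8019 *sqrt(19) / 4960 -431 / 4960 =-7.13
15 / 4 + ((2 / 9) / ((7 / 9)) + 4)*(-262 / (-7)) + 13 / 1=34723 / 196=177.16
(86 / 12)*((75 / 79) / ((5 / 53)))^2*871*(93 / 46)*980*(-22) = -27554295292.59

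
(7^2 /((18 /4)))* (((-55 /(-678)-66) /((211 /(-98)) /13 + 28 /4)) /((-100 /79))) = 82.97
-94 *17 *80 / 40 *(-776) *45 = 111604320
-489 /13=-37.62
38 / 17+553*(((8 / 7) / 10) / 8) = 1723 / 170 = 10.14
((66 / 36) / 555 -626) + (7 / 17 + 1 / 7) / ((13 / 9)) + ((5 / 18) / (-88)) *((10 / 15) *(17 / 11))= -4679602850371 / 7479992520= -625.62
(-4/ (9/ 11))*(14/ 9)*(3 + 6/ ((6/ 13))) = -9856/ 81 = -121.68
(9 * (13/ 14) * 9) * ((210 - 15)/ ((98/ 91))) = 2669355/ 196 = 13619.16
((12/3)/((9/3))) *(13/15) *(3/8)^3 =39/640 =0.06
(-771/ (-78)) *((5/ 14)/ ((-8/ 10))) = -6425/ 1456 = -4.41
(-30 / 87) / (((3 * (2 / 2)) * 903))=-10 / 78561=-0.00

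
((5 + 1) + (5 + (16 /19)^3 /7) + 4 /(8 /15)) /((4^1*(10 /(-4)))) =-1784673 /960260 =-1.86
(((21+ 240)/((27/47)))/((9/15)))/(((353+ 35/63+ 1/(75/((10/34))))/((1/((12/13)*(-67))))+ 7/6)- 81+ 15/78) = -7530575/218252322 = -0.03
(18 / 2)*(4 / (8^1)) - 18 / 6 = 3 / 2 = 1.50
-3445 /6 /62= -3445 /372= -9.26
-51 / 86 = -0.59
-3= -3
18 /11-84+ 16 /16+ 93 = 128 /11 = 11.64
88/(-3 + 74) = 88/71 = 1.24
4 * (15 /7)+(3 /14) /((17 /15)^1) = 8.76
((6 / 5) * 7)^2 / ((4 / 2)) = 882 / 25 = 35.28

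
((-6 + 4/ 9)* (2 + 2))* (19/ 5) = -760/ 9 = -84.44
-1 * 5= -5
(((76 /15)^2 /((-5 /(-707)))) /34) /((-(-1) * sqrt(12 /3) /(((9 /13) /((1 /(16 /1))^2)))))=261352448 /27625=9460.72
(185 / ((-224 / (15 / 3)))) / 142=-925 / 31808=-0.03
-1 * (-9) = 9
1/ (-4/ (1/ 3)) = -1/ 12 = -0.08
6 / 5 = 1.20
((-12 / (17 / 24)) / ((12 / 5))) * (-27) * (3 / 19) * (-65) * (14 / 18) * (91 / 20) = -2235870 / 323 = -6922.20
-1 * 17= -17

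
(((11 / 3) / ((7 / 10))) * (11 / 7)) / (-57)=-1210 / 8379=-0.14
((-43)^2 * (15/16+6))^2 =42123047121/256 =164543152.82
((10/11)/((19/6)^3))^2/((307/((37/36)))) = 0.00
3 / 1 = 3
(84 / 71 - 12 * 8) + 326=16414 / 71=231.18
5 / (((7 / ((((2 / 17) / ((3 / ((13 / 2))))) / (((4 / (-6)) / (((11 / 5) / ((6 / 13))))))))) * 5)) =-1859 / 7140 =-0.26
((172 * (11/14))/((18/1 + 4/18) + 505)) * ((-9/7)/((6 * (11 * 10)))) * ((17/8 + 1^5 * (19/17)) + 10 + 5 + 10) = -4459401/313807760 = -0.01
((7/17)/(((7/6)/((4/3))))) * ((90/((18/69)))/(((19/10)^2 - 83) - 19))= -1.65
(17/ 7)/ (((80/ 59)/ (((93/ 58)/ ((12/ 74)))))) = 1150441/ 64960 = 17.71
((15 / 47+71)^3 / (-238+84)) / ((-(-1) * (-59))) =18831375104 / 471667889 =39.93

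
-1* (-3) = 3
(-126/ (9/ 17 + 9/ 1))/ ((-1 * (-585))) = -119/ 5265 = -0.02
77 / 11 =7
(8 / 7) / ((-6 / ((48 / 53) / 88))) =-8 / 4081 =-0.00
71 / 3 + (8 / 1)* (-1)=47 / 3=15.67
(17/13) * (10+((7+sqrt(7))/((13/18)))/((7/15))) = 4590 * sqrt(7)/1183+6800/169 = 50.50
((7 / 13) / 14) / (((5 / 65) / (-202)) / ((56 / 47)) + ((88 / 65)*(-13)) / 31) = -876680 / 12948213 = -0.07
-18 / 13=-1.38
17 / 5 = 3.40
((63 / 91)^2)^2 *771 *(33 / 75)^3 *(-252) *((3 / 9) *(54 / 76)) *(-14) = 106891595985636 / 8479046875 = 12606.56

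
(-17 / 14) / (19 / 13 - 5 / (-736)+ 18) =-81328 / 1303911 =-0.06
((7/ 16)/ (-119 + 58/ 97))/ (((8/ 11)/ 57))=-0.29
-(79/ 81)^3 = -493039/ 531441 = -0.93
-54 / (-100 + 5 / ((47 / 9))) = 2538 / 4655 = 0.55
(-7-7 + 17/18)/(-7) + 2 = 487/126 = 3.87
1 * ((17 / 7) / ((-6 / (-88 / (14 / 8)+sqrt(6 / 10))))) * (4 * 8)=95744 / 147 - 272 * sqrt(15) / 105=641.29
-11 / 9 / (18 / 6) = -11 / 27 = -0.41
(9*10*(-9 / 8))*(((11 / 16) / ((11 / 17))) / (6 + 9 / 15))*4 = -65.20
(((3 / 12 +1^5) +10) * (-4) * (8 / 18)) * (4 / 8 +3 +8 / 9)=-790 / 9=-87.78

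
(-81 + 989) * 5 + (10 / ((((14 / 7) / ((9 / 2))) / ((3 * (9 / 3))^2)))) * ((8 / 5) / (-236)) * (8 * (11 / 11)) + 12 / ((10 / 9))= 1313326 / 295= 4451.95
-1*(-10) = 10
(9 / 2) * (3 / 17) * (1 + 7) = 108 / 17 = 6.35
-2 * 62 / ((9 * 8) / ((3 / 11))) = -0.47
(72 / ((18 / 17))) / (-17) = -4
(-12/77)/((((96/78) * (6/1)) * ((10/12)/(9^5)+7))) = -2302911/763859404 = -0.00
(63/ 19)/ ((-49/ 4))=-36/ 133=-0.27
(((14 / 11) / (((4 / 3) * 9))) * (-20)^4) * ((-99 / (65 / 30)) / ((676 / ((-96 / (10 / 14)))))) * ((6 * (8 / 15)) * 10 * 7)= 34531685.03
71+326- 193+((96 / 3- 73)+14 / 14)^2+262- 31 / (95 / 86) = 193604 / 95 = 2037.94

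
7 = 7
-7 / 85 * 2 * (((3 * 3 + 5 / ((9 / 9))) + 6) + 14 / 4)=-329 / 85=-3.87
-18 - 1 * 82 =-100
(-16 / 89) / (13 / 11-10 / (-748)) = -5984 / 39783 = -0.15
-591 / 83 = -7.12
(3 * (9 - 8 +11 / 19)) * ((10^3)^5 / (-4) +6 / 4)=-22499999999999865 / 19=-1184210526315782.37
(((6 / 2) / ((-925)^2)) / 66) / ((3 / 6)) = 1 / 9411875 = 0.00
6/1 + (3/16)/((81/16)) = 163/27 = 6.04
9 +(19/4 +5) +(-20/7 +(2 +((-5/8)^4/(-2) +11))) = 1652457/57344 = 28.82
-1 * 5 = -5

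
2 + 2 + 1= 5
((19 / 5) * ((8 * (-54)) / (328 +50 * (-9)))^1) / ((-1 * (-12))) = 342 / 305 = 1.12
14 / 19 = 0.74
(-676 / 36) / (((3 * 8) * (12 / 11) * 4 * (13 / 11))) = -1573 / 10368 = -0.15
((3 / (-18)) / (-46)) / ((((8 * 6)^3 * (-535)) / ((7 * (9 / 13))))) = -7 / 23587799040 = -0.00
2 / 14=1 / 7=0.14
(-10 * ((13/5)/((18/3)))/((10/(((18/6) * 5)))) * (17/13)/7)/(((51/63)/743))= -2229/2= -1114.50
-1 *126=-126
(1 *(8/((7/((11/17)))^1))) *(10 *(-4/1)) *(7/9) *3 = -3520/51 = -69.02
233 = 233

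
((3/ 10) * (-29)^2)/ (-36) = -841/ 120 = -7.01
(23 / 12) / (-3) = -0.64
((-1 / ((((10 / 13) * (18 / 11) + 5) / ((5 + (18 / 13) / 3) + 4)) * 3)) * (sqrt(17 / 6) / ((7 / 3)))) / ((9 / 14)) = -451 * sqrt(102) / 8055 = -0.57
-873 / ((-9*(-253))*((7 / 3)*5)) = -291 / 8855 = -0.03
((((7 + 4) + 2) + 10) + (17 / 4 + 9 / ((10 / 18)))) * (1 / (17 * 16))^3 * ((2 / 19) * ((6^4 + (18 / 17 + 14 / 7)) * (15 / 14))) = 14393247 / 45499568128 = 0.00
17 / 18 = 0.94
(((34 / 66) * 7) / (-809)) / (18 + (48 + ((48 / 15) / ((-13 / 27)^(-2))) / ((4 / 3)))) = -48195 / 719626534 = -0.00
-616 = -616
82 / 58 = 41 / 29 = 1.41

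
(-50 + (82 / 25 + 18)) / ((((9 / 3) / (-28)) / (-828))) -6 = -5548854 / 25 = -221954.16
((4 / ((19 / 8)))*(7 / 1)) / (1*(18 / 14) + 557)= 392 / 18563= 0.02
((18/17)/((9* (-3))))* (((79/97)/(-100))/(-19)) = -79/4699650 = -0.00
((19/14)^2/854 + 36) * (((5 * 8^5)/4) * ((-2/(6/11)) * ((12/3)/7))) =-1357578956800/439383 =-3089739.38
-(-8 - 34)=42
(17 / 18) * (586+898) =12614 / 9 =1401.56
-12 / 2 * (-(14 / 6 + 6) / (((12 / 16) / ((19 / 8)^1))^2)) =9025 / 18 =501.39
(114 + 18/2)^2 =15129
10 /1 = 10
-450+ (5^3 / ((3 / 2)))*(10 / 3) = -172.22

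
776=776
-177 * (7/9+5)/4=-767/3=-255.67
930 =930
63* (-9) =-567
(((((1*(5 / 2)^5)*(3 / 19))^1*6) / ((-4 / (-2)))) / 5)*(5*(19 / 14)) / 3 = 20.93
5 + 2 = 7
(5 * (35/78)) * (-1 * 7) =-1225/78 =-15.71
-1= -1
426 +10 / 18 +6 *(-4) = 3623 / 9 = 402.56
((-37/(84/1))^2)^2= 1874161/49787136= 0.04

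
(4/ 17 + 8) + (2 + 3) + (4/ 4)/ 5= 1142/ 85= 13.44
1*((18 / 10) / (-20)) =-9 / 100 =-0.09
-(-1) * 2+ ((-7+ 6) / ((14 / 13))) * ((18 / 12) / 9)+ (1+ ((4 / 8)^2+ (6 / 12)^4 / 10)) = 10421 / 3360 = 3.10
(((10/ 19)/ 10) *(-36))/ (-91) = 36/ 1729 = 0.02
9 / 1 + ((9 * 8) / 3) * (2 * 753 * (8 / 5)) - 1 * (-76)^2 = 260317 / 5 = 52063.40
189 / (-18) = -21 / 2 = -10.50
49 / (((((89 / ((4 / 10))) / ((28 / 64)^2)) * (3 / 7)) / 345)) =386561 / 11392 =33.93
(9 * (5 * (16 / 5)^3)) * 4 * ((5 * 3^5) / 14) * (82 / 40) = 183638016 / 175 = 1049360.09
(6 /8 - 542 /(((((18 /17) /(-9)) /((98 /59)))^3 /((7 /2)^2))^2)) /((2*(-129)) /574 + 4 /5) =-311948829528572679107695555 /169734467371384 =-1837863778404.06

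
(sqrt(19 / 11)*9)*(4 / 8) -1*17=-17 + 9*sqrt(209) / 22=-11.09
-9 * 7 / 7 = -9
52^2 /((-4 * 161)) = -676 /161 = -4.20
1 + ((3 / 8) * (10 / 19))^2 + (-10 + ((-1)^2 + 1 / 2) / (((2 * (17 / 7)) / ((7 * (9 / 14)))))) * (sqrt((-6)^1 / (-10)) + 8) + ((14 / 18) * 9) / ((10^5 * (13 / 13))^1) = -41635450791 / 613700000 - 1171 * sqrt(15) / 680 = -74.51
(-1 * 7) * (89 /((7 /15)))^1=-1335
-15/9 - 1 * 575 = -1730/3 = -576.67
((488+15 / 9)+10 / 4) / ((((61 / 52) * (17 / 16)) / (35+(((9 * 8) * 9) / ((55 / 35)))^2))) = 25280883697888 / 376431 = 67159409.55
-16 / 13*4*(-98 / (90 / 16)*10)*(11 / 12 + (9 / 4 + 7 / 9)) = 3562496 / 1053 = 3383.19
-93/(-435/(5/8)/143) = 4433/232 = 19.11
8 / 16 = 0.50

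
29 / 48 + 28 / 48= 19 / 16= 1.19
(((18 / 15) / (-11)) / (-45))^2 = 4 / 680625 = 0.00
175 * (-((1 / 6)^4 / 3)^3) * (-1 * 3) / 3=175 / 58773123072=0.00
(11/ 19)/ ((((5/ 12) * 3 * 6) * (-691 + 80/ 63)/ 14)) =-0.00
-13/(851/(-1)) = 13/851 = 0.02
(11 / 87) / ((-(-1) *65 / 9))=33 / 1885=0.02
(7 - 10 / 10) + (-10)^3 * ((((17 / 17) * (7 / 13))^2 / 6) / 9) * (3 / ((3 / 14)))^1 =-315622 / 4563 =-69.17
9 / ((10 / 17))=153 / 10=15.30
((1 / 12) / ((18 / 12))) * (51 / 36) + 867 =187289 / 216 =867.08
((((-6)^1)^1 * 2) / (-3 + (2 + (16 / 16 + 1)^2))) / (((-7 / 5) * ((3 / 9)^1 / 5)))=300 / 7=42.86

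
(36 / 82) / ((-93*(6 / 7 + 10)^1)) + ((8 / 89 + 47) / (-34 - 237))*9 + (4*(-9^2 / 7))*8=-3032175216831 / 8154296234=-371.85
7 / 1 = 7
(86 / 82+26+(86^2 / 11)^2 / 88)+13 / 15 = 4227975838 / 818565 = 5165.11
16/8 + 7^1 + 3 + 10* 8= 92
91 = 91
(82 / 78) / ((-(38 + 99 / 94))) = -3854 / 143169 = -0.03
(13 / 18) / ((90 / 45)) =13 / 36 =0.36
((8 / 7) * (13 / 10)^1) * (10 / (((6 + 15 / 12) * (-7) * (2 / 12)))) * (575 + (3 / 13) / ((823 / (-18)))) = -1181159232 / 1169483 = -1009.98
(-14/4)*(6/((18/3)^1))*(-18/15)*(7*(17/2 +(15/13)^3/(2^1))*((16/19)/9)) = 25.50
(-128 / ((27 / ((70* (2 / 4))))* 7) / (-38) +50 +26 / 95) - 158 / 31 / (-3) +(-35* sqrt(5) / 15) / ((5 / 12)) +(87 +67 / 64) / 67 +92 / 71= 1336444142711 / 24208182720 - 28* sqrt(5) / 5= 42.68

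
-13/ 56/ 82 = -13/ 4592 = -0.00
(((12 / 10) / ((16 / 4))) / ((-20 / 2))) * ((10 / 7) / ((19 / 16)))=-24 / 665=-0.04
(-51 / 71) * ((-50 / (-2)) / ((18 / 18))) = -1275 / 71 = -17.96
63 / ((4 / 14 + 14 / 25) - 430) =-3675 / 25034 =-0.15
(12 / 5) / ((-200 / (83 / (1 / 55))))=-2739 / 50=-54.78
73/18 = 4.06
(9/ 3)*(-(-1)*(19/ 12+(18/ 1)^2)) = 3907/ 4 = 976.75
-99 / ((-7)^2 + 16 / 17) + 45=12174 / 283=43.02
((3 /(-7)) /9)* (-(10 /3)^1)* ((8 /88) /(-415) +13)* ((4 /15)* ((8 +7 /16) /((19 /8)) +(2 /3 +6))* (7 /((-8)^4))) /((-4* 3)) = -864197 /1079122176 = -0.00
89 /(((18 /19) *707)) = 1691 /12726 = 0.13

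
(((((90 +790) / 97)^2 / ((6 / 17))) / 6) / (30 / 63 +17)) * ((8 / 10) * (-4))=-73722880 / 10359309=-7.12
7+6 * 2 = 19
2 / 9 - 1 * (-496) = 4466 / 9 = 496.22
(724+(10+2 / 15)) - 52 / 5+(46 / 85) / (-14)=258359 / 357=723.69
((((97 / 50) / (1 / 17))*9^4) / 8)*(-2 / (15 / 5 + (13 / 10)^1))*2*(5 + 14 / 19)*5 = -1179280701 / 1634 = -721714.02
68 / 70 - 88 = -3046 / 35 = -87.03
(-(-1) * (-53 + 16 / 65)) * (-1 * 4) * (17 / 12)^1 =19431 / 65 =298.94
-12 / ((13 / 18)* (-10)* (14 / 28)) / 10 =108 / 325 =0.33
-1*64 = -64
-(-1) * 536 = 536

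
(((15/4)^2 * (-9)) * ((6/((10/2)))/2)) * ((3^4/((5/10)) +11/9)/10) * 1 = -1239.47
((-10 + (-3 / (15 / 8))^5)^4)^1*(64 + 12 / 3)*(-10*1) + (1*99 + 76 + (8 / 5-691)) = -2284279184569292376236 / 19073486328125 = -119762016.51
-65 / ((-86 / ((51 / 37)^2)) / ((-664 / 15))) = -3741972 / 58867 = -63.57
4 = 4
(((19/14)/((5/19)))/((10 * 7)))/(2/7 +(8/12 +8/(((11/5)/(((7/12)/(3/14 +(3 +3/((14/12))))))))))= 964953/17276000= 0.06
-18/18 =-1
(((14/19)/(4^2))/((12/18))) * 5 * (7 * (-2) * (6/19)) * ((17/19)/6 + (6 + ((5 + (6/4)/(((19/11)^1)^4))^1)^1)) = -3252212565/188183524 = -17.28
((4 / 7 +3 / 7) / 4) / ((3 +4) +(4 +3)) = 1 / 56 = 0.02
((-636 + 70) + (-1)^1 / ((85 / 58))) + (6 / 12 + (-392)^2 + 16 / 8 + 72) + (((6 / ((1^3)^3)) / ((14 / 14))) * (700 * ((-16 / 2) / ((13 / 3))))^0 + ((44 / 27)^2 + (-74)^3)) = -31235754259 / 123930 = -252043.53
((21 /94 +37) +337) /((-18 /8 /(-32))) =2251328 /423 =5322.29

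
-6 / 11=-0.55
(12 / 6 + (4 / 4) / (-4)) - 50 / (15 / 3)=-33 / 4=-8.25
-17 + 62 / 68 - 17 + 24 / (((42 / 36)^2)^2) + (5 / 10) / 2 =-3246361 / 163268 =-19.88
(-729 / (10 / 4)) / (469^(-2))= -320703138 / 5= -64140627.60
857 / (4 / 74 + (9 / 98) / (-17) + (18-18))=52827194 / 2999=17614.94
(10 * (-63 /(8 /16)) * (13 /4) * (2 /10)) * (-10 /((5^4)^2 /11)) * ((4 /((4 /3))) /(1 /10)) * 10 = 216216 /3125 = 69.19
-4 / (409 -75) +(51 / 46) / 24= 2103 / 61456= 0.03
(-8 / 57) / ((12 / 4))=-8 / 171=-0.05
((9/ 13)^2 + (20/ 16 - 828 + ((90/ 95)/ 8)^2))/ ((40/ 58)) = -23389819703/ 19522880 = -1198.07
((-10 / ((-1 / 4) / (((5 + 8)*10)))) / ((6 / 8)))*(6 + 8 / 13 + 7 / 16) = 48900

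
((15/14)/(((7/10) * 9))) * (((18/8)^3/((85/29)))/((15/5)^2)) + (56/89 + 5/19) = 87068073/90150592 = 0.97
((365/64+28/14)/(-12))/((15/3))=-493/3840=-0.13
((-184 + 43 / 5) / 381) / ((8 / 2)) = -0.12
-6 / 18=-0.33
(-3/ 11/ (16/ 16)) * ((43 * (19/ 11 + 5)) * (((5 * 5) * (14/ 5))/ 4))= -167055/ 121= -1380.62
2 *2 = 4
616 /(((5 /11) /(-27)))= -182952 /5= -36590.40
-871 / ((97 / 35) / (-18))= 548730 / 97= 5657.01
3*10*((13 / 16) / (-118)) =-195 / 944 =-0.21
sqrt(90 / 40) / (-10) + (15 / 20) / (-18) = -0.19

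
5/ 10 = 1/ 2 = 0.50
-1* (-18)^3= 5832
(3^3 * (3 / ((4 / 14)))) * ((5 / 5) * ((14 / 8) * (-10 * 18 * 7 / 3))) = -416745 / 2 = -208372.50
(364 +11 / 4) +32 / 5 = 7463 / 20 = 373.15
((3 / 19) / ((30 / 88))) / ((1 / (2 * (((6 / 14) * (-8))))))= -2112 / 665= -3.18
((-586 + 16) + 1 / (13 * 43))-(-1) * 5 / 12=-3820753 / 6708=-569.58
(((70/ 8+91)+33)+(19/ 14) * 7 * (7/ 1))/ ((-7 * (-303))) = 797/ 8484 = 0.09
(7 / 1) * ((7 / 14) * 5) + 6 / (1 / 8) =131 / 2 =65.50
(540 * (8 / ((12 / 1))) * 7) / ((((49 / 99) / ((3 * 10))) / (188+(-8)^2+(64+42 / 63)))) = 338580000 / 7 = 48368571.43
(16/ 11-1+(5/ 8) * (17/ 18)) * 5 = 8275/ 1584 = 5.22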